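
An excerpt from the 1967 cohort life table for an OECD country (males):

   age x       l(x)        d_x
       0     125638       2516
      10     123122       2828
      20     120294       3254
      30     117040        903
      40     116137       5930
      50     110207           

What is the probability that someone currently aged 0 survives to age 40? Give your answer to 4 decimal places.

0.9244

The conditional survival probability is l(40)/l(0) = 116137/125638 = 0.924378.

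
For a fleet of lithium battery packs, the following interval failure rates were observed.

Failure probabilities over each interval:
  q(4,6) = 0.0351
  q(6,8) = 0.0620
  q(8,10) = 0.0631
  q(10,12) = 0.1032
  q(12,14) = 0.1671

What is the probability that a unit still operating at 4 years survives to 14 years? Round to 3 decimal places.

P(survive 4→14) = (1 − 0.0351) × (1 − 0.0620) × (1 − 0.0631) × (1 − 0.1032) × (1 − 0.1671).
= 0.9649 × 0.9380 × 0.9369 × 0.8968 × 0.8329 = 0.633384.

0.633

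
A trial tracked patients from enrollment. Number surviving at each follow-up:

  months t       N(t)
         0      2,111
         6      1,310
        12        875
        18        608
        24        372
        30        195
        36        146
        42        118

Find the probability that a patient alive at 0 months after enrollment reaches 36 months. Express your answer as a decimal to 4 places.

The conditional survival probability is N(36)/N(0) = 146/2,111 = 0.069162.

0.0692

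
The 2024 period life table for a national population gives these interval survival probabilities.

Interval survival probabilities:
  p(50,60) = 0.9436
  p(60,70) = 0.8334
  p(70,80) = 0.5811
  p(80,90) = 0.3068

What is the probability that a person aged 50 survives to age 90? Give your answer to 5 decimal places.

P(survive 50→90) = 0.9436 × 0.8334 × 0.5811 × 0.3068.
= 0.140200.

0.14020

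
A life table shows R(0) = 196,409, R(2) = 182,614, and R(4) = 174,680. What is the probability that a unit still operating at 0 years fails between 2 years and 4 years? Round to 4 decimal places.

0.0404

This is the probability of reaching 2 but not 4, conditional on being operational at 0: (R(2) − R(4)) / R(0).
= (182,614 − 174,680) / 196,409 = 7,934 / 196,409 = 0.040395.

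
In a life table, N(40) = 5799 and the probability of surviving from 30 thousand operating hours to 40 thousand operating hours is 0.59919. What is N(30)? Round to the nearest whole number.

9678

N(30) = N(40) / p = 5799 / 0.59919 = 9678.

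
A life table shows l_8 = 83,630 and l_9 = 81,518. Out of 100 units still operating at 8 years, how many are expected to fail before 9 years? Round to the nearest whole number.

3

The relevant probability is 1 − 81,518/83,630 = 0.025254.
Expected number = 100 × 0.025254 = 3.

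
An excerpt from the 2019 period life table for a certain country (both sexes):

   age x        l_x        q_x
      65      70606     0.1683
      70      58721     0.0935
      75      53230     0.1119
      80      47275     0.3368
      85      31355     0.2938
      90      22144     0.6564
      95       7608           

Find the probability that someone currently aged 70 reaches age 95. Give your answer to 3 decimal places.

We want 25p70 = l_95/l_70.
The conditional survival probability is l_95/l_70 = 7608/58721 = 0.129562.

0.130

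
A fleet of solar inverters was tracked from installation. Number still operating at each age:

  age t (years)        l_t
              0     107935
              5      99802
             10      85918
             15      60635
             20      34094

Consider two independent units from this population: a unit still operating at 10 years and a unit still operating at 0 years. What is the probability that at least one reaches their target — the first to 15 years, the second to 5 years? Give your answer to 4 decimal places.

0.9778

p₁ = l_15/l_10 = 60635/85918 = 0.705731; p₂ = l_5/l_0 = 99802/107935 = 0.924649.
P(at least one) = 1 − (1−p₁)(1−p₂) = 1 − 0.294269 × 0.075351 = 0.977827.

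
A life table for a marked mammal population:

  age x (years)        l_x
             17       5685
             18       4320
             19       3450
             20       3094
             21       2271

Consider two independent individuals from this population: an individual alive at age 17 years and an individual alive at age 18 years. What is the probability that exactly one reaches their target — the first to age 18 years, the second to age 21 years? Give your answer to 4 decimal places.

p₁ = l_18/l_17 = 4320/5685 = 0.759894; p₂ = l_21/l_18 = 2271/4320 = 0.525694.
P(exactly one) = p₁(1−p₂) + (1−p₁)p₂ = 0.360422 + 0.126222 = 0.486645.

0.4866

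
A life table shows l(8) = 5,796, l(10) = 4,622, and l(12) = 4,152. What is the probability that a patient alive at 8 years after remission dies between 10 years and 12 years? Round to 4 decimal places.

This is the probability of reaching 10 but not 12, conditional on being alive at 8: (l(10) − l(12)) / l(8).
= (4,622 − 4,152) / 5,796 = 470 / 5,796 = 0.081090.

0.0811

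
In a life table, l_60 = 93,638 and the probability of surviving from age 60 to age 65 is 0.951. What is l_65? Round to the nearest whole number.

89050

l_65 = l_60 × p = 93,638 × 0.951 = 89050.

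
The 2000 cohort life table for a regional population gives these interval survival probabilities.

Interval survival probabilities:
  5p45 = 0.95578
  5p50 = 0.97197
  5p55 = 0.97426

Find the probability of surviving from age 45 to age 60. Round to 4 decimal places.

0.9051

Survival from 45 to 60 is the product of surviving each interval: 0.95578 × 0.97197 × 0.97426.
= 0.905077.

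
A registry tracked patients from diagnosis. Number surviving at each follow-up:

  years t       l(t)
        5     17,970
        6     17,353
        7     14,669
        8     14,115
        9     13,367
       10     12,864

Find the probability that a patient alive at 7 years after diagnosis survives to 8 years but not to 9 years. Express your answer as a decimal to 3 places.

0.051

This is the probability of reaching 8 but not 9, conditional on being alive at 7: (l(8) − l(9)) / l(7).
= (14,115 − 13,367) / 14,669 = 748 / 14,669 = 0.050992.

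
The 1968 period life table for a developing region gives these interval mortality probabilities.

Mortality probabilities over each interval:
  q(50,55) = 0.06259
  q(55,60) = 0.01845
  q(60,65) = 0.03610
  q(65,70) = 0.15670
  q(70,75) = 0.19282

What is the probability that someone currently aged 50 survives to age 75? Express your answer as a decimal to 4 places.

P(survive 50→75) = (1 − 0.06259) × (1 − 0.01845) × (1 − 0.03610) × (1 − 0.15670) × (1 − 0.19282).
= 0.93741 × 0.98155 × 0.96390 × 0.84330 × 0.80718 = 0.603707.

0.6037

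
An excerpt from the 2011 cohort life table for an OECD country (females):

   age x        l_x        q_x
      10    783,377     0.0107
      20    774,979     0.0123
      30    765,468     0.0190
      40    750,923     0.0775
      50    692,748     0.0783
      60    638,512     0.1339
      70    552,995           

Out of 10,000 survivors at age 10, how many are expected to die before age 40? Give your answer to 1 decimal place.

The relevant probability is 1 − 750,923/783,377 = 0.041428.
Expected number = 10,000 × 0.041428 = 414.3.

414.3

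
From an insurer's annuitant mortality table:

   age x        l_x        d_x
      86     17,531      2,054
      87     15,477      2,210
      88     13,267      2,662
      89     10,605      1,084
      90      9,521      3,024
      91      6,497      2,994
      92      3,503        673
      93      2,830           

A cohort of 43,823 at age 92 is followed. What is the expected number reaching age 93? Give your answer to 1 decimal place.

The relevant probability is 2,830/3,503 = 0.807879.
Expected number = 43,823 × 0.807879 = 35403.7.

35403.7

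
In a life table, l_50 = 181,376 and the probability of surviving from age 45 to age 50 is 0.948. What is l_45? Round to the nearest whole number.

l_45 = l_50 / p = 181,376 / 0.948 = 191325.

191325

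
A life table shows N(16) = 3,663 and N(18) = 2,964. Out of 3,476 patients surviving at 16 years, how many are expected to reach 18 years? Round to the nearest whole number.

The relevant probability is 2,964/3,663 = 0.809173.
Expected number = 3,476 × 0.809173 = 2813.

2813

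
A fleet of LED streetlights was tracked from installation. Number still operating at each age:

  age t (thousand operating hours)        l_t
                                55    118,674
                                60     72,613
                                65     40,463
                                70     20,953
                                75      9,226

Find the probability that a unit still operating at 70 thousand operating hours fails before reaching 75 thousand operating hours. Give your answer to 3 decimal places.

P(fail before 75 | operational at 70) = 1 − l_75/l_70 = 1 − 9,226/20,953 = (11,727)/20,953 = 0.559681.

0.560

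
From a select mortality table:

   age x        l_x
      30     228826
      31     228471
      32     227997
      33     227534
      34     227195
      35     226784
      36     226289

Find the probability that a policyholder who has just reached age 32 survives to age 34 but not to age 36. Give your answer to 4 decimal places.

0.0040

This is the probability of reaching 34 but not 36, conditional on being alive at 32: (l_34 − l_36) / l_32.
= (227195 − 226289) / 227997 = 906 / 227997 = 0.003974.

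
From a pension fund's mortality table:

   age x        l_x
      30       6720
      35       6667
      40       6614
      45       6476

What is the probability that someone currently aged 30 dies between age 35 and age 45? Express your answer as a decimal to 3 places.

0.028

We want 5|10q30 = (l_35 − l_45)/l_30.
This is the probability of reaching 35 but not 45, conditional on being alive at 30: (l_35 − l_45) / l_30.
= (6667 − 6476) / 6720 = 191 / 6720 = 0.028423.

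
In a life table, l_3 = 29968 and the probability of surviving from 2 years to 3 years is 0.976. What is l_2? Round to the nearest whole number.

l_2 = l_3 / p = 29968 / 0.976 = 30705.

30705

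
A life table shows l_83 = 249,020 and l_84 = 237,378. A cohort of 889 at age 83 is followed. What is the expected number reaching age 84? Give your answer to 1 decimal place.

The relevant probability is 237,378/249,020 = 0.953249.
Expected number = 889 × 0.953249 = 847.4.

847.4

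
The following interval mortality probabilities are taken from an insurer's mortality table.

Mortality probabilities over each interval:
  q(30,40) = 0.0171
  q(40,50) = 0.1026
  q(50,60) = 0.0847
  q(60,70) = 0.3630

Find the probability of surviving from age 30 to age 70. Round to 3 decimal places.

0.514

Chaining the interval survival probabilities: (1 − 0.0171) × (1 − 0.1026) × (1 − 0.0847) × (1 − 0.3630).
= 0.9829 × 0.8974 × 0.9153 × 0.6370 = 0.514278.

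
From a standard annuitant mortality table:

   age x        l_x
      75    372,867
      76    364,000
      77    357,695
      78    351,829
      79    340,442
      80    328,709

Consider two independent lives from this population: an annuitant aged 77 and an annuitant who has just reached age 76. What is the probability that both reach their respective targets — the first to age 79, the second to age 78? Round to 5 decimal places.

0.91994

p₁ = l_79/l_77 = 340,442/357,695 = 0.951766; p₂ = l_78/l_76 = 351,829/364,000 = 0.966563.
P(both) = p₁ × p₂ = 0.951766 × 0.966563 = 0.919942.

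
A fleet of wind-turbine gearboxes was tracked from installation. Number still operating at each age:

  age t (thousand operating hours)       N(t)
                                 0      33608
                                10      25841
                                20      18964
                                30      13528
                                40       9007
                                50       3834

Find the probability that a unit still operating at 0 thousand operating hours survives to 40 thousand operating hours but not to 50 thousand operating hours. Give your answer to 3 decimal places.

This is the probability of reaching 40 but not 50, conditional on being operational at 0: (N(40) − N(50)) / N(0).
= (9007 − 3834) / 33608 = 5173 / 33608 = 0.153922.

0.154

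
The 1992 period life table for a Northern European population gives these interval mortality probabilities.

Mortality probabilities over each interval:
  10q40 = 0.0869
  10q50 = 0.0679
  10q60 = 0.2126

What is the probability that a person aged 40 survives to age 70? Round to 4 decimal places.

0.6702

The overall survival probability is (1 − 0.0869) × (1 − 0.0679) × (1 − 0.2126).
= 0.9131 × 0.9321 × 0.7874 = 0.670157.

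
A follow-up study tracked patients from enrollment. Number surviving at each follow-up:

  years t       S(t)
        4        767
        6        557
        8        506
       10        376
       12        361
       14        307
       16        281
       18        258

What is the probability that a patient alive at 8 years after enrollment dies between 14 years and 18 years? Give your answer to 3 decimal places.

0.097

This is the probability of reaching 14 but not 18, conditional on being alive at 8: (S(14) − S(18)) / S(8).
= (307 − 258) / 506 = 49 / 506 = 0.096838.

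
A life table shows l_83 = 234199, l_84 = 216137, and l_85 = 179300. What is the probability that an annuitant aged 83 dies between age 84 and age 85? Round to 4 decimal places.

0.1573

This is the probability of reaching 84 but not 85, conditional on being alive at 83: (l_84 − l_85) / l_83.
= (216137 − 179300) / 234199 = 36837 / 234199 = 0.157289.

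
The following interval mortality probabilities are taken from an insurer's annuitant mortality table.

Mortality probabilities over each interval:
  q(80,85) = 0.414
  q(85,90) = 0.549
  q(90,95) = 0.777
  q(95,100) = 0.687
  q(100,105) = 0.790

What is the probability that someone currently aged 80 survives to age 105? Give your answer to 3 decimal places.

The overall survival probability is (1 − 0.414) × (1 − 0.549) × (1 − 0.777) × (1 − 0.687) × (1 − 0.790).
= 0.586 × 0.451 × 0.223 × 0.313 × 0.210 = 0.003874.

0.004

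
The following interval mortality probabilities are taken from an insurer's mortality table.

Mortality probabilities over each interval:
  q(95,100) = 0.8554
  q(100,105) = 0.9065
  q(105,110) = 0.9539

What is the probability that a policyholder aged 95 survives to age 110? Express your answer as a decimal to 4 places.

The overall survival probability is (1 − 0.8554) × (1 − 0.9065) × (1 − 0.9539).
= 0.1446 × 0.0935 × 0.0461 = 0.000623.

0.0006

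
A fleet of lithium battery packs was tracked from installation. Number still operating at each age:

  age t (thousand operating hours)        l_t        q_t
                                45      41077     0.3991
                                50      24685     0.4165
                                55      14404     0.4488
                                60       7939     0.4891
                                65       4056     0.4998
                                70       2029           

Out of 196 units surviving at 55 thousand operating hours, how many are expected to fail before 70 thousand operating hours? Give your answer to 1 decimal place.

The relevant probability is 1 − 2029/14404 = 0.859136.
Expected number = 196 × 0.859136 = 168.4.

168.4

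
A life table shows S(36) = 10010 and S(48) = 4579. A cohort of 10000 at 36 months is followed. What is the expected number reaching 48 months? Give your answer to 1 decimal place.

The relevant probability is 4579/10010 = 0.457443.
Expected number = 10000 × 0.457443 = 4574.4.

4574.4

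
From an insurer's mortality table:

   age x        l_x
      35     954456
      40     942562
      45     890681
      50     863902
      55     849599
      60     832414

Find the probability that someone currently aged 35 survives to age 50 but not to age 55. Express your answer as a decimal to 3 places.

0.015

This is the probability of reaching 50 but not 55, conditional on being alive at 35: (l_50 − l_55) / l_35.
= (863902 − 849599) / 954456 = 14303 / 954456 = 0.014985.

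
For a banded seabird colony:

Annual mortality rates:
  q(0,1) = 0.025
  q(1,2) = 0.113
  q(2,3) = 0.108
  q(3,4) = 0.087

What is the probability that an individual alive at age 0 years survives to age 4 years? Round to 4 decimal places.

P(survive 0→4) = (1 − 0.025) × (1 − 0.113) × (1 − 0.108) × (1 − 0.087).
= 0.975 × 0.887 × 0.892 × 0.913 = 0.704310.

0.7043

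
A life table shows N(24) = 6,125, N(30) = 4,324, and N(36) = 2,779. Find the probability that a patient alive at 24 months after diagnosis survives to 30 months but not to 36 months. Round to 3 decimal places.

This is the probability of reaching 30 but not 36, conditional on being alive at 24: (N(30) − N(36)) / N(24).
= (4,324 − 2,779) / 6,125 = 1,545 / 6,125 = 0.252245.

0.252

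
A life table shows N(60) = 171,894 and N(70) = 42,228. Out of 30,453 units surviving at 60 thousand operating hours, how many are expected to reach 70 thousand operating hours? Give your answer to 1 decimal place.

7481.2

The relevant probability is 42,228/171,894 = 0.245663.
Expected number = 30,453 × 0.245663 = 7481.2.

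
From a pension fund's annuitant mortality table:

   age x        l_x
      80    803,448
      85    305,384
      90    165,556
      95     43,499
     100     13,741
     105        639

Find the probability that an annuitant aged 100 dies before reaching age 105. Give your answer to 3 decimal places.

0.953

P(die before 105 | alive at 100) = 1 − l_105/l_100 = 1 − 639/13,741 = (13,102)/13,741 = 0.953497.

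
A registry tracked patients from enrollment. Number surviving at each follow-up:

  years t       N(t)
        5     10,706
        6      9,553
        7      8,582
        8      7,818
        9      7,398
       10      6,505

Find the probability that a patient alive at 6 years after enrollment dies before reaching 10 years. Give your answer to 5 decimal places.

P(die before 10 | alive at 6) = 1 − N(10)/N(6) = 1 − 6,505/9,553 = (3,048)/9,553 = 0.319062.

0.31906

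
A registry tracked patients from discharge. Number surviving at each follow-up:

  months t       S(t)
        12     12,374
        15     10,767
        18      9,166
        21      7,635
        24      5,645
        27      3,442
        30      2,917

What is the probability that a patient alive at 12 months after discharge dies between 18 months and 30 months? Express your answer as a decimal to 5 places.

This is the probability of reaching 18 but not 30, conditional on being alive at 12: (S(18) − S(30)) / S(12).
= (9,166 − 2,917) / 12,374 = 6,249 / 12,374 = 0.505011.

0.50501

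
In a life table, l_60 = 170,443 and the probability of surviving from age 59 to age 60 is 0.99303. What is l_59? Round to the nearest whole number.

l_59 = l_60 / p = 170,443 / 0.99303 = 171639.

171639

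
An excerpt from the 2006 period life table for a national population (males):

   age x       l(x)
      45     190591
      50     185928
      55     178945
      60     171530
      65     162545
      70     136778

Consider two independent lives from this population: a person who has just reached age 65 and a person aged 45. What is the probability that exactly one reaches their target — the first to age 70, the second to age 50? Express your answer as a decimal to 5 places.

0.17523

p₁ = l(70)/l(65) = 136778/162545 = 0.841478; p₂ = l(50)/l(45) = 185928/190591 = 0.975534.
P(exactly one) = p₁(1−p₂) + (1−p₁)p₂ = 0.020588 + 0.154644 = 0.175231.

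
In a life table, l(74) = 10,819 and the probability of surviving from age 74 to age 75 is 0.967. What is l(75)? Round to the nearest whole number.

10462

l(75) = l(74) × p = 10,819 × 0.967 = 10462.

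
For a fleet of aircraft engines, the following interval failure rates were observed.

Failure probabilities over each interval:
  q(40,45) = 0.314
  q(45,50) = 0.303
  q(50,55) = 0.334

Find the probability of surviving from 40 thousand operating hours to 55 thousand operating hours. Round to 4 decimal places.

Chaining the interval survival probabilities: (1 − 0.314) × (1 − 0.303) × (1 − 0.334).
= 0.686 × 0.697 × 0.666 = 0.318443.

0.3184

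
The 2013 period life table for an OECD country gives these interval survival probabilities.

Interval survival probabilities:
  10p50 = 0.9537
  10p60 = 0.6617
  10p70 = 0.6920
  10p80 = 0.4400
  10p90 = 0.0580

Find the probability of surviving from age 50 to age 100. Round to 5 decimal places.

0.01114

Chaining the interval survival probabilities: 0.9537 × 0.6617 × 0.6920 × 0.4400 × 0.0580.
= 0.011144.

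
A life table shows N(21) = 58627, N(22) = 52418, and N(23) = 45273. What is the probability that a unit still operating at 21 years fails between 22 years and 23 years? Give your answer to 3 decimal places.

0.122

This is the probability of reaching 22 but not 23, conditional on being operational at 21: (N(22) − N(23)) / N(21).
= (52418 − 45273) / 58627 = 7145 / 58627 = 0.121872.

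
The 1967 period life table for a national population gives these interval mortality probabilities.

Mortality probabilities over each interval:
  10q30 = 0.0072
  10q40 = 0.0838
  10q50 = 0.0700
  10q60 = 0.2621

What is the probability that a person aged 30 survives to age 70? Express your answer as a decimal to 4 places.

0.6242

Chaining the interval survival probabilities: (1 − 0.0072) × (1 − 0.0838) × (1 − 0.0700) × (1 − 0.2621).
= 0.9928 × 0.9162 × 0.9300 × 0.7379 = 0.624213.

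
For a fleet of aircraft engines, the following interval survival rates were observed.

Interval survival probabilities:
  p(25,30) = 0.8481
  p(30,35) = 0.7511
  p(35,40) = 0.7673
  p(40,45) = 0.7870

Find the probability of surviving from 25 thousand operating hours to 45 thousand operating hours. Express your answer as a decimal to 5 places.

The overall survival probability is 0.8481 × 0.7511 × 0.7673 × 0.7870.
= 0.384667.

0.38467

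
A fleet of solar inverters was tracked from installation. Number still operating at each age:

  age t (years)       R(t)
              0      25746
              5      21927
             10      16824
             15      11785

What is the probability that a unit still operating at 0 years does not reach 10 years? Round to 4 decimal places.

P(fail before 10 | operational at 0) = 1 − R(10)/R(0) = 1 − 16824/25746 = (8922)/25746 = 0.346539.

0.3465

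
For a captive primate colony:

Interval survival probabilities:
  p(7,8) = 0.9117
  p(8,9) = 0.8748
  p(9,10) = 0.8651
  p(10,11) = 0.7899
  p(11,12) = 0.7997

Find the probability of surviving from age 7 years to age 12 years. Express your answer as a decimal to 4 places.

0.4358

Survival from 7 to 12 is the product of surviving each interval: 0.9117 × 0.8748 × 0.8651 × 0.7899 × 0.7997.
= 0.435839.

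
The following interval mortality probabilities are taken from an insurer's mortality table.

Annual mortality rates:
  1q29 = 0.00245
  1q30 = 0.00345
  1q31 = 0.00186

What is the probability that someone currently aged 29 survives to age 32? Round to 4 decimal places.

0.9923

Chaining the interval survival probabilities: (1 − 0.00245) × (1 − 0.00345) × (1 − 0.00186).
= 0.99755 × 0.99655 × 0.99814 = 0.992259.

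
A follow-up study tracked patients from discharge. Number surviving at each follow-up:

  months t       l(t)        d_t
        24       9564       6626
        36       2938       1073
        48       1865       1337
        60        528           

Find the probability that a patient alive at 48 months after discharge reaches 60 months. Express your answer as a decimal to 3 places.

The conditional survival probability is l(60)/l(48) = 528/1865 = 0.283110.

0.283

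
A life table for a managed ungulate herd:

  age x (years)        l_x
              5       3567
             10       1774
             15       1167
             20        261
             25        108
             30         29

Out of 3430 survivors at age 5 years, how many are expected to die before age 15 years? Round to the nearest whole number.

The relevant probability is 1 − 1167/3567 = 0.672834.
Expected number = 3430 × 0.672834 = 2308.

2308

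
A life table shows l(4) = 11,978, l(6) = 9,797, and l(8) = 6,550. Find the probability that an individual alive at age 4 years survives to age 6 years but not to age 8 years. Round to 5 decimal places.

0.27108

This is the probability of reaching 6 but not 8, conditional on being alive at 4: (l(6) − l(8)) / l(4).
= (9,797 − 6,550) / 11,978 = 3,247 / 11,978 = 0.271080.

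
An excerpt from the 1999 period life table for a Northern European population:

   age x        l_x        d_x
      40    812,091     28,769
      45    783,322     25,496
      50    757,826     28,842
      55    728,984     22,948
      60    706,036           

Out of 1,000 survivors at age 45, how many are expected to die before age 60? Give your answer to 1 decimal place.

98.7

The relevant probability is 1 − 706,036/783,322 = 0.098664.
Expected number = 1,000 × 0.098664 = 98.7.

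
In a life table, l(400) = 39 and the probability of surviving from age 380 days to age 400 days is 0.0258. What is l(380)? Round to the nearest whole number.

1512

l(380) = l(400) / p = 39 / 0.0258 = 1512.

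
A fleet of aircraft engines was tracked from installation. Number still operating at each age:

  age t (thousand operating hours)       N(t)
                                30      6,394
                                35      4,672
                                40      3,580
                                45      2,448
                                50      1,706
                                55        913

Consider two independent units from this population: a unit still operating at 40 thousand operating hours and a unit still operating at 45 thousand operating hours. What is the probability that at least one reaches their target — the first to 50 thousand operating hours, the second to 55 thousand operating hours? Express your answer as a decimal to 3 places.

p₁ = N(50)/N(40) = 1,706/3,580 = 0.476536; p₂ = N(55)/N(45) = 913/2,448 = 0.372958.
P(at least one) = 1 − (1−p₁)(1−p₂) = 1 − 0.523464 × 0.627042 = 0.671766.

0.672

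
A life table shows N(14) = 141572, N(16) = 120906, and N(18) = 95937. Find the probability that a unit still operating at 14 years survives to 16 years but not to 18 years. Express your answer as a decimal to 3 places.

This is the probability of reaching 16 but not 18, conditional on being operational at 14: (N(16) − N(18)) / N(14).
= (120906 − 95937) / 141572 = 24969 / 141572 = 0.176370.

0.176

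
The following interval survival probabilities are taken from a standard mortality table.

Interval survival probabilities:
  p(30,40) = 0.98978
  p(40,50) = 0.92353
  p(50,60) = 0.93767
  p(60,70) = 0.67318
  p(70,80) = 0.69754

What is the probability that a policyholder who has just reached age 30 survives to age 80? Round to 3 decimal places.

Chaining the interval survival probabilities: 0.98978 × 0.92353 × 0.93767 × 0.67318 × 0.69754.
= 0.402476.

0.402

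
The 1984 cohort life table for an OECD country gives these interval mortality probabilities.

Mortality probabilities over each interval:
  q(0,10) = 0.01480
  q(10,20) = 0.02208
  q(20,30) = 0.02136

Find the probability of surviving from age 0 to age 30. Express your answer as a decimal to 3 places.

0.943

P(survive 0→30) = (1 − 0.01480) × (1 − 0.02208) × (1 − 0.02136).
= 0.98520 × 0.97792 × 0.97864 = 0.942868.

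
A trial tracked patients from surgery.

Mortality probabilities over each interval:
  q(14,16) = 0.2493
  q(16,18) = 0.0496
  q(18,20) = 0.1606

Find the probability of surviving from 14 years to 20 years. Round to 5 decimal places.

0.59888

P(survive 14→20) = (1 − 0.2493) × (1 − 0.0496) × (1 − 0.1606).
= 0.7507 × 0.9504 × 0.8394 = 0.598883.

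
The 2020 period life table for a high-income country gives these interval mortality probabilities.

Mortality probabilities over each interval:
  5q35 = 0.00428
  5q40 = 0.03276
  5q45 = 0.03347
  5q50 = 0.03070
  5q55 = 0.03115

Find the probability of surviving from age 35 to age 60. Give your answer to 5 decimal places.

Survival from 35 to 60 is the product of surviving each interval: (1 − 0.00428) × (1 − 0.03276) × (1 − 0.03347) × (1 − 0.03070) × (1 − 0.03115).
= 0.99572 × 0.96724 × 0.96653 × 0.96930 × 0.96885 = 0.874181.

0.87418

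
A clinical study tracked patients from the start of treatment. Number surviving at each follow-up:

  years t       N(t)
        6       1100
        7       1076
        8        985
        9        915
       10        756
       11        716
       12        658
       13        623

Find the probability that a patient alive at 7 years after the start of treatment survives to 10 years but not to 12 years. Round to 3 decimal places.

This is the probability of reaching 10 but not 12, conditional on being alive at 7: (N(10) − N(12)) / N(7).
= (756 − 658) / 1076 = 98 / 1076 = 0.091078.

0.091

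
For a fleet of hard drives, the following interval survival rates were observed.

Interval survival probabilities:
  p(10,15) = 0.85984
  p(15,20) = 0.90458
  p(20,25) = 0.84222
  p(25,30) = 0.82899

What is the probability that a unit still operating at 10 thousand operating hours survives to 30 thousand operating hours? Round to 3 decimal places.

Chaining the interval survival probabilities: 0.85984 × 0.90458 × 0.84222 × 0.82899.
= 0.543050.

0.543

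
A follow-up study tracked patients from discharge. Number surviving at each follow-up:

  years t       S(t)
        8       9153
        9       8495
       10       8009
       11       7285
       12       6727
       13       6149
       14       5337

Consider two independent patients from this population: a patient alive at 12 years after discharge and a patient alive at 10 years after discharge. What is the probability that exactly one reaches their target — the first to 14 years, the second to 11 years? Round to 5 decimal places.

p₁ = S(14)/S(12) = 5337/6727 = 0.793370; p₂ = S(11)/S(10) = 7285/8009 = 0.909602.
P(exactly one) = p₁(1−p₂) + (1−p₁)p₂ = 0.071719 + 0.187951 = 0.259670.

0.25967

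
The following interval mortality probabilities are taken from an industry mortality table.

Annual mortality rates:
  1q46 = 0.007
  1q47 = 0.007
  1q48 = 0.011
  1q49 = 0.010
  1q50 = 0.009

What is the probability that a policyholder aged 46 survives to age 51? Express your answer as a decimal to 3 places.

0.957

Chaining the interval survival probabilities: (1 − 0.007) × (1 − 0.007) × (1 − 0.011) × (1 − 0.010) × (1 − 0.009).
= 0.993 × 0.993 × 0.989 × 0.990 × 0.991 = 0.956761.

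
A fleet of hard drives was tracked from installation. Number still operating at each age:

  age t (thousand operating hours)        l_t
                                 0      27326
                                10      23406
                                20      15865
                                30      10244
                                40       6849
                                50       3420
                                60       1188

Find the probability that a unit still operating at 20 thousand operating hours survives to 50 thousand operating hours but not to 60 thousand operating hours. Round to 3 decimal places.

0.141

This is the probability of reaching 50 but not 60, conditional on being operational at 20: (l_50 − l_60) / l_20.
= (3420 − 1188) / 15865 = 2232 / 15865 = 0.140687.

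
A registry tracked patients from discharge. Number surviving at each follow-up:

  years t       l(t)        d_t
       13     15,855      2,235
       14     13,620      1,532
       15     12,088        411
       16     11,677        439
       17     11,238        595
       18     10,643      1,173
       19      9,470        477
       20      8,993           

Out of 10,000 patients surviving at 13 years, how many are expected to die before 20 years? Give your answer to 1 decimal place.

4328.0

The relevant probability is 1 − 8,993/15,855 = 0.432797.
Expected number = 10,000 × 0.432797 = 4328.0.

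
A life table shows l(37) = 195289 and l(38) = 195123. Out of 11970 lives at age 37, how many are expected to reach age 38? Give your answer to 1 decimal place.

The relevant probability is 195123/195289 = 0.999150.
Expected number = 11970 × 0.999150 = 11959.8.

11959.8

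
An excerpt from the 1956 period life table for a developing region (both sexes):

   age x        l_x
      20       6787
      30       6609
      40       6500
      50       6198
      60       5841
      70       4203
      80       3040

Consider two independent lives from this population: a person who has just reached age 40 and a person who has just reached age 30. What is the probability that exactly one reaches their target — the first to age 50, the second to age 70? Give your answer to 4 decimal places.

p₁ = l_50/l_40 = 6198/6500 = 0.953538; p₂ = l_70/l_30 = 4203/6609 = 0.635951.
P(exactly one) = p₁(1−p₂) + (1−p₁)p₂ = 0.347135 + 0.029548 = 0.376682.

0.3767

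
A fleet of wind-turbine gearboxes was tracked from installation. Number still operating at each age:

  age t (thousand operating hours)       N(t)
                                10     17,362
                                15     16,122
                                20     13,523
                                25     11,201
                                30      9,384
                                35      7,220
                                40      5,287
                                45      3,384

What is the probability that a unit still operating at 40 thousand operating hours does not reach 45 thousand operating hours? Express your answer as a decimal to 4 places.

0.3599

P(fail before 45 | operational at 40) = 1 − N(45)/N(40) = 1 − 3,384/5,287 = (1,903)/5,287 = 0.359939.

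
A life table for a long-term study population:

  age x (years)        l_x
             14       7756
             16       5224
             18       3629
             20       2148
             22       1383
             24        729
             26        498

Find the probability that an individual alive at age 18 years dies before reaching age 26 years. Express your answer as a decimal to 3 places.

0.863

P(die before 26 | alive at 18) = 1 − l_26/l_18 = 1 − 498/3629 = (3131)/3629 = 0.862772.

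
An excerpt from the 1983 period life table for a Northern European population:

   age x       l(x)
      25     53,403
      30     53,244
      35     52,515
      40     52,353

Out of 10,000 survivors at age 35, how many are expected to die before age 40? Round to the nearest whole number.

The relevant probability is 1 − 52,353/52,515 = 0.003085.
Expected number = 10,000 × 0.003085 = 31.

31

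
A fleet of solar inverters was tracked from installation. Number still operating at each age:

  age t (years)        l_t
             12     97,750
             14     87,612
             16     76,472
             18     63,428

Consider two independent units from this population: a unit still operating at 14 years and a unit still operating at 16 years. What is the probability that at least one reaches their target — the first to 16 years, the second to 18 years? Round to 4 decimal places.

p₁ = l_16/l_14 = 76,472/87,612 = 0.872848; p₂ = l_18/l_16 = 63,428/76,472 = 0.829428.
P(at least one) = 1 − (1−p₁)(1−p₂) = 1 − 0.127152 × 0.170572 = 0.978311.

0.9783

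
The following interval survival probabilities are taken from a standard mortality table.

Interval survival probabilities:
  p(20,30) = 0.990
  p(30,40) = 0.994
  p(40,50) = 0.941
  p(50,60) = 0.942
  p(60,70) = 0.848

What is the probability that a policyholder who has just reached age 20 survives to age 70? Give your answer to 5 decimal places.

0.73970

Survival from 20 to 70 is the product of surviving each interval: 0.990 × 0.994 × 0.941 × 0.942 × 0.848.
= 0.739704.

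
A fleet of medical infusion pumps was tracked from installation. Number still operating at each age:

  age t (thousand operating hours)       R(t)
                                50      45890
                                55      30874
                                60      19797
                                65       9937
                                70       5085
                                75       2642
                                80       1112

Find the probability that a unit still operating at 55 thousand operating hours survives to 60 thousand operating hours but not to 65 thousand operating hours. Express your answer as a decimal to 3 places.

This is the probability of reaching 60 but not 65, conditional on being operational at 55: (R(60) − R(65)) / R(55).
= (19797 − 9937) / 30874 = 9860 / 30874 = 0.319363.

0.319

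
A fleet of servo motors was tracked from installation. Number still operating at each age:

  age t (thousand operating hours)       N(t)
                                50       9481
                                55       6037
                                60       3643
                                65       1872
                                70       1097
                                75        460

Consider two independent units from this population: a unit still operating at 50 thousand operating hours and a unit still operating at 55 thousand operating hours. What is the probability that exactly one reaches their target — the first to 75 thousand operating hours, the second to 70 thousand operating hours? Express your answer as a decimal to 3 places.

0.213

p₁ = N(75)/N(50) = 460/9481 = 0.048518; p₂ = N(70)/N(55) = 1097/6037 = 0.181713.
P(exactly one) = p₁(1−p₂) + (1−p₁)p₂ = 0.039702 + 0.172897 = 0.212598.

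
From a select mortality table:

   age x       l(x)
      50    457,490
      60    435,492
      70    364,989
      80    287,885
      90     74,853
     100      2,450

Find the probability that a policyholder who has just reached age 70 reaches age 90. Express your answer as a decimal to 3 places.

The conditional survival probability is l(90)/l(70) = 74,853/364,989 = 0.205083.

0.205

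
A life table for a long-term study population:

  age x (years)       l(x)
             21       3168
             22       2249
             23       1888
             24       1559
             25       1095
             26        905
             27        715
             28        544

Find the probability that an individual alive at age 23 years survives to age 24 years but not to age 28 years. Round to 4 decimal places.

This is the probability of reaching 24 but not 28, conditional on being alive at 23: (l(24) − l(28)) / l(23).
= (1559 − 544) / 1888 = 1015 / 1888 = 0.537606.

0.5376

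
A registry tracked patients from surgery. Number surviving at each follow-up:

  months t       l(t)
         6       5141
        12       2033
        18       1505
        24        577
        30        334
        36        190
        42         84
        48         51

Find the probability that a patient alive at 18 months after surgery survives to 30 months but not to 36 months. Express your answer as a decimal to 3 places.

This is the probability of reaching 30 but not 36, conditional on being alive at 18: (l(30) − l(36)) / l(18).
= (334 − 190) / 1505 = 144 / 1505 = 0.095681.

0.096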